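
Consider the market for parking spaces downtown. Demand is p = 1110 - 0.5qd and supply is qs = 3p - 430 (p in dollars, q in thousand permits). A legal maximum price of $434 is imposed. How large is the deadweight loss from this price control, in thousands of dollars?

Rearranging demand gives qd = 2220 - 2p. Equilibrium: 2220 - 2p = 3p - 430, so 2650 = 5p and p* = 530, q* = 1160.
Because the ceiling (434) lies below the market-clearing price, it is binding.
At p = 434: qd = 2220 - 2·434 = 1352 and qs = 3·434 - 430 = 872.
Quantity traded falls to 872. At q = 872 the demand price is (2220 - 872)/2 = 674 and the supply price is (430 + 872)/3 = 434.
Deadweight loss = ½ · (674 - 434) · (1160 - 872) = ½ · 240 · 288 = 34560.

34560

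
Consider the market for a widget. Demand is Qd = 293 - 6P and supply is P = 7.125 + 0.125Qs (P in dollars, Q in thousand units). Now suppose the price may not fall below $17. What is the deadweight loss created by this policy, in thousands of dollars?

0

Rearranging supply gives Qs = 8P - 57. Without the control the market clears where 293 - 6P = 8P - 57, i.e. P* = 25 and Q* = 143.
Since 17 is below P* = 25, the floor does not bind and the free-market outcome prevails.
Since the control does not bind, no trades are prevented and deadweight loss is zero.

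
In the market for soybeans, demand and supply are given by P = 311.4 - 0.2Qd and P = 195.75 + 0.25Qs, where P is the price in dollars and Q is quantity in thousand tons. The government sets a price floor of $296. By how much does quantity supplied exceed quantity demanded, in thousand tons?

324

Rearranging demand gives Qd = 1557 - 5P; rearranging supply gives Qs = 4P - 783. In a free market, 1557 - 5P = 4P - 783 gives the equilibrium P* = 260, Q* = 257.
Since 296 > 260, the floor is binding.
At P = 296: Qd = 1557 - 5·296 = 77 and Qs = 4·296 - 783 = 401.
Surplus = Qs - Qd = 401 - 77 = 324.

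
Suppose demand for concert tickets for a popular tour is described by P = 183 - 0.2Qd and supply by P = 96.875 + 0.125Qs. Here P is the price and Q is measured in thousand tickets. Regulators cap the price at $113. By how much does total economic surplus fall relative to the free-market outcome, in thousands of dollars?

3005.6

Rearranging demand gives Qd = 915 - 5P; rearranging supply gives Qs = 8P - 775. Without the control the market clears where 915 - 5P = 8P - 775, i.e. P* = 130 and Q* = 265.
The ceiling of 113 is below the equilibrium price 130, so it binds.
At P = 113: Qd = 915 - 5·113 = 350 and Qs = 8·113 - 775 = 129.
Quantity traded falls to 129. At Q = 129 the demand price is (915 - 129)/5 = 157.2 and the supply price is (775 + 129)/8 = 113.
Deadweight loss = ½ · (157.2 - 113) · (265 - 129) = ½ · 44.2 · 136 = 3005.6.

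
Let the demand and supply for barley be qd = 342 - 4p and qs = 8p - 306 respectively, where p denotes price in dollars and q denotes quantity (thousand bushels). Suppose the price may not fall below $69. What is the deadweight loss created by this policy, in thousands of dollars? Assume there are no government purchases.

675

Setting quantity demanded equal to quantity supplied, 342 - 4p = 8p - 306, gives p* = 54 and q* = 126.
Because the floor (69) lies above the market-clearing price, it is binding.
At p = 69: qd = 342 - 4·69 = 66 and qs = 8·69 - 306 = 246.
Quantity traded falls to 66. At q = 66 the demand price is (342 - 66)/4 = 69 and the supply price is (306 + 66)/8 = 46.5.
Deadweight loss = ½ · (69 - 46.5) · (126 - 66) = ½ · 22.5 · 60 = 675.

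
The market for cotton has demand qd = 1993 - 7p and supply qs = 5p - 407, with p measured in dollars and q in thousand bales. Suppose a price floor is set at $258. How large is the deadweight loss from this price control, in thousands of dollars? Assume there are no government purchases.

Without the control the market clears where 1993 - 7p = 5p - 407, i.e. p* = 200 and q* = 593.
Because the floor (258) lies above the market-clearing price, it is binding.
At p = 258: qd = 1993 - 7·258 = 187 and qs = 5·258 - 407 = 883.
Quantity traded falls to 187. At q = 187 the demand price is (1993 - 187)/7 = 258 and the supply price is (407 + 187)/5 = 118.8.
Deadweight loss = ½ · (258 - 118.8) · (593 - 187) = ½ · 139.2 · 406 = 28257.6.

28257.6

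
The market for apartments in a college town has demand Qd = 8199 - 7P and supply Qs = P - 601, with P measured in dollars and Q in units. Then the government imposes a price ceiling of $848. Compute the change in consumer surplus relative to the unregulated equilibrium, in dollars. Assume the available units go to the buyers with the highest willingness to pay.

In a free market, 8199 - 7P = P - 601 gives the equilibrium P* = 1100, Q* = 499.
Since 848 < 1100, the ceiling is binding.
At P = 848: Qd = 8199 - 7·848 = 2263 and Qs = 848 - 601 = 247.
Consumer surplus without the control is ½ · (8199/7 - 1100) · 499 = 249001/14.
With the ceiling, 247 units are sold at 848 (assume they go to the highest-value buyers). The demand price at Q = 247 is 1136, so CS = ½ · [(8199/7 - 848) + (1136 - 848)] · 247 = 1056913/14.
Change in consumer surplus = 1056913/14 - 249001/14 = 57708.

57708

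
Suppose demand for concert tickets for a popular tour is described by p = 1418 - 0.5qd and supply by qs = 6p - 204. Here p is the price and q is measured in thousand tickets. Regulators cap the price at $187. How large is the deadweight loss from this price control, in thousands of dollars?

Rearranging demand gives qd = 2836 - 2p. Equilibrium: 2836 - 2p = 6p - 204, so 3040 = 8p and p* = 380, q* = 2076.
Since 187 < 380, the ceiling is binding.
At p = 187: qd = 2836 - 2·187 = 2462 and qs = 6·187 - 204 = 918.
Quantity traded falls to 918. At q = 918 the demand price is (2836 - 918)/2 = 959 and the supply price is (204 + 918)/6 = 187.
Deadweight loss = ½ · (959 - 187) · (2076 - 918) = ½ · 772 · 1158 = 446988.

446988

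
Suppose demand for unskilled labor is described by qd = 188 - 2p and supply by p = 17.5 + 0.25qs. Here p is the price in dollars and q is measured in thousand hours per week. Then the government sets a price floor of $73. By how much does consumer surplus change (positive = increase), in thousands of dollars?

Rearranging supply gives qs = 4p - 70. In a free market, 188 - 2p = 4p - 70 gives the equilibrium p* = 43, q* = 102.
The floor of 73 is above the equilibrium price 43, so it binds.
At p = 73: qd = 188 - 2·73 = 42 and qs = 4·73 - 70 = 222.
Consumer surplus without the control is ½ · (94 - 43) · 102 = 2601.
With the floor, consumers buy 42 units at 73, so CS = ½ · (94 - 73) · 42 = 441.
Change in consumer surplus = 441 - 2601 = -2160.

-2160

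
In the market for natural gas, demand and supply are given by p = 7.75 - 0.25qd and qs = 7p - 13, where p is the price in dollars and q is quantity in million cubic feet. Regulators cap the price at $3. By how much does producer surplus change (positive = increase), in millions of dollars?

-11.5

Rearranging demand gives qd = 31 - 4p. Equilibrium: 31 - 4p = 7p - 13, so 44 = 11p and p* = 4, q* = 15.
Since 3 < 4, the ceiling is binding.
At p = 3: qd = 31 - 4·3 = 19 and qs = 7·3 - 13 = 8.
Producer surplus without the control is ½ · (4 - 13/7) · 15 = 225/14.
With the ceiling, producers sell 8 units at 3, so PS = ½ · (3 - 13/7) · 8 = 32/7.
Change in producer surplus = 32/7 - 225/14 = -11.5.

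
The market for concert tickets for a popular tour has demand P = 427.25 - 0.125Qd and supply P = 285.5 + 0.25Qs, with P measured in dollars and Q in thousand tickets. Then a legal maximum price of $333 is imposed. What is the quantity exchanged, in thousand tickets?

Rearranging demand gives Qd = 3418 - 8P; rearranging supply gives Qs = 4P - 1142. Equilibrium: 3418 - 8P = 4P - 1142, so 4560 = 12P and P* = 380, Q* = 378.
Since 333 < 380, the ceiling is binding.
At P = 333: Qd = 3418 - 8·333 = 754 and Qs = 4·333 - 1142 = 190.
The quantity actually transacted is the short side, supply: 190.

190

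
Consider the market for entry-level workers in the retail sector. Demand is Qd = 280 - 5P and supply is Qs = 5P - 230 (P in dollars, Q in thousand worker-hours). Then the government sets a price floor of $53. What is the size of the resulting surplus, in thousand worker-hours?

20

Without the control the market clears where 280 - 5P = 5P - 230, i.e. P* = 51 and Q* = 25.
The floor of 53 is above the equilibrium price 51, so it binds.
At P = 53: Qd = 280 - 5·53 = 15 and Qs = 5·53 - 230 = 35.
Surplus = Qs - Qd = 35 - 15 = 20.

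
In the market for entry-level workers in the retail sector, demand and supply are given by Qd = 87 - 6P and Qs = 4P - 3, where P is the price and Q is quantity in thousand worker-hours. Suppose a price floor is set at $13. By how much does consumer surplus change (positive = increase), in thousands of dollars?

Without the control the market clears where 87 - 6P = 4P - 3, i.e. P* = 9 and Q* = 33.
The floor of 13 is above the equilibrium price 9, so it binds.
At P = 13: Qd = 87 - 6·13 = 9 and Qs = 4·13 - 3 = 49.
Consumer surplus without the control is ½ · (14.5 - 9) · 33 = 90.75.
With the floor, consumers buy 9 units at 13, so CS = ½ · (14.5 - 13) · 9 = 6.75.
Change in consumer surplus = 6.75 - 90.75 = -84.

-84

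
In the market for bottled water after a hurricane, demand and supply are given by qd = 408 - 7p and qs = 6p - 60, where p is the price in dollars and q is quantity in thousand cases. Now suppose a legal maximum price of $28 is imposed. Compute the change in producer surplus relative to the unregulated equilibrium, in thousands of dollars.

Setting quantity demanded equal to quantity supplied, 408 - 7p = 6p - 60, gives p* = 36 and q* = 156.
The ceiling of 28 is below the equilibrium price 36, so it binds.
At p = 28: qd = 408 - 7·28 = 212 and qs = 6·28 - 60 = 108.
Producer surplus without the control is ½ · (36 - 10) · 156 = 2028.
With the ceiling, producers sell 108 units at 28, so PS = ½ · (28 - 10) · 108 = 972.
Change in producer surplus = 972 - 2028 = -1056.

-1056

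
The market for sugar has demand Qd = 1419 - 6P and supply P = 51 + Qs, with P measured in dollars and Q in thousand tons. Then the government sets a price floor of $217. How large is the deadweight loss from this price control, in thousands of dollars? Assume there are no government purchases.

Rearranging supply gives Qs = P - 51. Without the control the market clears where 1419 - 6P = P - 51, i.e. P* = 210 and Q* = 159.
Since 217 > 210, the floor is binding.
At P = 217: Qd = 1419 - 6·217 = 117 and Qs = 217 - 51 = 166.
Quantity traded falls to 117. At Q = 117 the demand price is (1419 - 117)/6 = 217 and the supply price is 51 + 117 = 168.
Deadweight loss = ½ · (217 - 168) · (159 - 117) = ½ · 49 · 42 = 1029.

1029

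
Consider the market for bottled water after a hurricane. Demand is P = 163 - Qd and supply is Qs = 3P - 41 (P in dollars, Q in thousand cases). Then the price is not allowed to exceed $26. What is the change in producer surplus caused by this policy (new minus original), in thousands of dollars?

-1862.5

Rearranging demand gives Qd = 163 - P. Setting quantity demanded equal to quantity supplied, 163 - P = 3P - 41, gives P* = 51 and Q* = 112.
Since 26 < 51, the ceiling is binding.
At P = 26: Qd = 163 - 26 = 137 and Qs = 3·26 - 41 = 37.
Producer surplus without the control is ½ · (51 - 41/3) · 112 = 6272/3.
With the ceiling, producers sell 37 units at 26, so PS = ½ · (26 - 41/3) · 37 = 1369/6.
Change in producer surplus = 1369/6 - 6272/3 = -1862.5.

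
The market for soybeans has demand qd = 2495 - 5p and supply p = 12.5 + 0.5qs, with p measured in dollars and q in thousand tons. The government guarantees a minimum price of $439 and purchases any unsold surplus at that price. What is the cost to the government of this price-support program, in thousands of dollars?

Rearranging supply gives qs = 2p - 25. In a free market, 2495 - 5p = 2p - 25 gives the equilibrium p* = 360, q* = 695.
The floor of 439 is above the equilibrium price 360, so it binds.
At p = 439: qd = 2495 - 5·439 = 300 and qs = 2·439 - 25 = 853.
Surplus = qs - qd = 553.
Government expenditure = surplus × support price = 553 × 439 = 242767.

242767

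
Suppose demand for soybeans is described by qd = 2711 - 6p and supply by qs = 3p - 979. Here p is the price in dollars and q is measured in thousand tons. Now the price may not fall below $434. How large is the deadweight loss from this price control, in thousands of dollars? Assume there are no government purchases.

5184

Setting quantity demanded equal to quantity supplied, 2711 - 6p = 3p - 979, gives p* = 410 and q* = 251.
Since 434 > 410, the floor is binding.
At p = 434: qd = 2711 - 6·434 = 107 and qs = 3·434 - 979 = 323.
Quantity traded falls to 107. At q = 107 the demand price is (2711 - 107)/6 = 434 and the supply price is (979 + 107)/3 = 362.
Deadweight loss = ½ · (434 - 362) · (251 - 107) = ½ · 72 · 144 = 5184.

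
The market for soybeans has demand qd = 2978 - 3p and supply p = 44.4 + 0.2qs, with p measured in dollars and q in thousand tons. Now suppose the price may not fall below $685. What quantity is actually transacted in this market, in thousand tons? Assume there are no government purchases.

923

Rearranging supply gives qs = 5p - 222. Equilibrium: 2978 - 3p = 5p - 222, so 3200 = 8p and p* = 400, q* = 1778.
Since 685 > 400, the floor is binding.
At p = 685: qd = 2978 - 3·685 = 923 and qs = 5·685 - 222 = 3203.
The quantity actually transacted is the short side, demand: 923.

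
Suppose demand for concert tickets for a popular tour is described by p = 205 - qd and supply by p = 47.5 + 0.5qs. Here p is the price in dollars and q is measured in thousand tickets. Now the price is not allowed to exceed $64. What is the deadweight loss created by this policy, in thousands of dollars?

3888

Rearranging demand gives qd = 205 - p; rearranging supply gives qs = 2p - 95. Setting quantity demanded equal to quantity supplied, 205 - p = 2p - 95, gives p* = 100 and q* = 105.
Since 64 < 100, the ceiling is binding.
At p = 64: qd = 205 - 64 = 141 and qs = 2·64 - 95 = 33.
Quantity traded falls to 33. At q = 33 the demand price is 205 - 33 = 172 and the supply price is (95 + 33)/2 = 64.
Deadweight loss = ½ · (172 - 64) · (105 - 33) = ½ · 108 · 72 = 3888.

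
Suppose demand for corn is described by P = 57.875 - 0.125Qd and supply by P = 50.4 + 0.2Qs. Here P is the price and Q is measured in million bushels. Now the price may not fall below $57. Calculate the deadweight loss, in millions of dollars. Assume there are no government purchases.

41.6

Rearranging demand gives Qd = 463 - 8P; rearranging supply gives Qs = 5P - 252. Equilibrium: 463 - 8P = 5P - 252, so 715 = 13P and P* = 55, Q* = 23.
The floor of 57 is above the equilibrium price 55, so it binds.
At P = 57: Qd = 463 - 8·57 = 7 and Qs = 5·57 - 252 = 33.
Quantity traded falls to 7. At Q = 7 the demand price is (463 - 7)/8 = 57 and the supply price is (252 + 7)/5 = 51.8.
Deadweight loss = ½ · (57 - 51.8) · (23 - 7) = ½ · 5.2 · 16 = 41.6.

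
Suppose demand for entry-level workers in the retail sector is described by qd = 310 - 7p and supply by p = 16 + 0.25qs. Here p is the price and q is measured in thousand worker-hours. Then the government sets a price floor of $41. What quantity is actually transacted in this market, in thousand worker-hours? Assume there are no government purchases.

Rearranging supply gives qs = 4p - 64. Without the control the market clears where 310 - 7p = 4p - 64, i.e. p* = 34 and q* = 72.
Since 41 > 34, the floor is binding.
At p = 41: qd = 310 - 7·41 = 23 and qs = 4·41 - 64 = 100.
The quantity actually transacted is the short side, demand: 23.

23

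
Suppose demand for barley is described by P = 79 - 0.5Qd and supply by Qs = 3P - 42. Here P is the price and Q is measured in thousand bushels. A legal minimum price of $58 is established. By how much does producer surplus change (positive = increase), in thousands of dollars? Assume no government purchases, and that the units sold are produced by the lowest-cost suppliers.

Rearranging demand gives Qd = 158 - 2P. In a free market, 158 - 2P = 3P - 42 gives the equilibrium P* = 40, Q* = 78.
Because the floor (58) lies above the market-clearing price, it is binding.
At P = 58: Qd = 158 - 2·58 = 42 and Qs = 3·58 - 42 = 132.
Producer surplus without the control is ½ · (40 - 14) · 78 = 1014.
With the floor, 42 units are sold at 58. The supply price at Q = 42 is 28, so PS = ½ · [(58 - 14) + (58 - 28)] · 42 = 1554.
Change in producer surplus = 1554 - 1014 = 540.

540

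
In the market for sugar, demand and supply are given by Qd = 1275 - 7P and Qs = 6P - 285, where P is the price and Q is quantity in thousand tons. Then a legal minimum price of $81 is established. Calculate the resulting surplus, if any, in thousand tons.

0

Equilibrium: 1275 - 7P = 6P - 285, so 1560 = 13P and P* = 120, Q* = 435.
Since 81 is below P* = 120, the floor does not bind and the free-market outcome prevails.
Since the control does not bind, there is no surplus.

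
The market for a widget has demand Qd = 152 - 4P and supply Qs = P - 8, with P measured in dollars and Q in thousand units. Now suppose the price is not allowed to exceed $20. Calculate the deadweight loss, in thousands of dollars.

Without the control the market clears where 152 - 4P = P - 8, i.e. P* = 32 and Q* = 24.
Since 20 < 32, the ceiling is binding.
At P = 20: Qd = 152 - 4·20 = 72 and Qs = 20 - 8 = 12.
Quantity traded falls to 12. At Q = 12 the demand price is (152 - 12)/4 = 35 and the supply price is 8 + 12 = 20.
Deadweight loss = ½ · (35 - 20) · (24 - 12) = ½ · 15 · 12 = 90.

90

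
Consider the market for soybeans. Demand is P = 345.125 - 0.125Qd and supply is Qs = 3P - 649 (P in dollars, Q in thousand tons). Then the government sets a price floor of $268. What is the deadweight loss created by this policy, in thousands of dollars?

0

Rearranging demand gives Qd = 2761 - 8P. Setting quantity demanded equal to quantity supplied, 2761 - 8P = 3P - 649, gives P* = 310 and Q* = 281.
Since 268 is below P* = 310, the floor does not bind and the free-market outcome prevails.
Since the control does not bind, no trades are prevented and deadweight loss is zero.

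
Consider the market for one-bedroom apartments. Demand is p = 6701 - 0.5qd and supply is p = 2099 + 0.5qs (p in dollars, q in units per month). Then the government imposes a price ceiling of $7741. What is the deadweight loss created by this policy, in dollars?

0

Rearranging demand gives qd = 13402 - 2p; rearranging supply gives qs = 2p - 4198. Setting quantity demanded equal to quantity supplied, 13402 - 2p = 2p - 4198, gives p* = 4400 and q* = 4602.
The ceiling of 7741 is above the equilibrium price 4400, so it is not binding; the market clears at p* = 4400, q* = 4602.
Since the control does not bind, no trades are prevented and deadweight loss is zero.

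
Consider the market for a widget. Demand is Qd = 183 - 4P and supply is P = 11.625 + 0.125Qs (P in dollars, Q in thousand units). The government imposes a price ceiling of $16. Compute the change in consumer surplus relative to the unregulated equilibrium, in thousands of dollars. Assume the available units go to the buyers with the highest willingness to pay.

Rearranging supply gives Qs = 8P - 93. Without the control the market clears where 183 - 4P = 8P - 93, i.e. P* = 23 and Q* = 91.
Since 16 < 23, the ceiling is binding.
At P = 16: Qd = 183 - 4·16 = 119 and Qs = 8·16 - 93 = 35.
Consumer surplus without the control is ½ · (45.75 - 23) · 91 = 1035.125.
With the ceiling, 35 units are sold at 16 (assume they go to the highest-value buyers). The demand price at Q = 35 is 37, so CS = ½ · [(45.75 - 16) + (37 - 16)] · 35 = 888.125.
Change in consumer surplus = 888.125 - 1035.125 = -147.

-147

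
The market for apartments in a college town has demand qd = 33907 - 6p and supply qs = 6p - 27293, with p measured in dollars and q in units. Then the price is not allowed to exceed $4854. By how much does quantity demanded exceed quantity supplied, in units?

2952

Without the control the market clears where 33907 - 6p = 6p - 27293, i.e. p* = 5100 and q* = 3307.
Because the ceiling (4854) lies below the market-clearing price, it is binding.
At p = 4854: qd = 33907 - 6·4854 = 4783 and qs = 6·4854 - 27293 = 1831.
Shortage = qd - qs = 4783 - 1831 = 2952.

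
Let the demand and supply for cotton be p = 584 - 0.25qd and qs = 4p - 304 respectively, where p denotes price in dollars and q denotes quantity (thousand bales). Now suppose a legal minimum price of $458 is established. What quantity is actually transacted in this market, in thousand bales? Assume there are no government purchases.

Rearranging demand gives qd = 2336 - 4p. In a free market, 2336 - 4p = 4p - 304 gives the equilibrium p* = 330, q* = 1016.
The floor of 458 is above the equilibrium price 330, so it binds.
At p = 458: qd = 2336 - 4·458 = 504 and qs = 4·458 - 304 = 1528.
The quantity actually transacted is the short side, demand: 504.

504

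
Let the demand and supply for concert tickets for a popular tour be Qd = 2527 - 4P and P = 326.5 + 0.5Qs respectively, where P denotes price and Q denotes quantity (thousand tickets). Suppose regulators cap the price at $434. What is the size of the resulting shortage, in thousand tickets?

576

Rearranging supply gives Qs = 2P - 653. Setting quantity demanded equal to quantity supplied, 2527 - 4P = 2P - 653, gives P* = 530 and Q* = 407.
Since 434 < 530, the ceiling is binding.
At P = 434: Qd = 2527 - 4·434 = 791 and Qs = 2·434 - 653 = 215.
Shortage = Qd - Qs = 791 - 215 = 576.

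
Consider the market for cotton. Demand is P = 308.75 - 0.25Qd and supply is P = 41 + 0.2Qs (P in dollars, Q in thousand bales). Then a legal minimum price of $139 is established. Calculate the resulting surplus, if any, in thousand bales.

0

Rearranging demand gives Qd = 1235 - 4P; rearranging supply gives Qs = 5P - 205. Equilibrium: 1235 - 4P = 5P - 205, so 1440 = 9P and P* = 160, Q* = 595.
The floor of 139 is below the equilibrium price 160, so it is not binding; the market clears at P* = 160, Q* = 595.
Since the control does not bind, there is no surplus.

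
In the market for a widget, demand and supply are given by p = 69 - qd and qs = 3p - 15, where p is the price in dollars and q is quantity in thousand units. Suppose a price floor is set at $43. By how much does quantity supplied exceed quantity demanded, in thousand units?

88

Rearranging demand gives qd = 69 - p. Setting quantity demanded equal to quantity supplied, 69 - p = 3p - 15, gives p* = 21 and q* = 48.
Because the floor (43) lies above the market-clearing price, it is binding.
At p = 43: qd = 69 - 43 = 26 and qs = 3·43 - 15 = 114.
Surplus = qs - qd = 114 - 26 = 88.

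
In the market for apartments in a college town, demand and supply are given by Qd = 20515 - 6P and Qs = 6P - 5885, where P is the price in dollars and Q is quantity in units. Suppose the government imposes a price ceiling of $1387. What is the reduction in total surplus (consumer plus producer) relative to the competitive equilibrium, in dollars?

Without the control the market clears where 20515 - 6P = 6P - 5885, i.e. P* = 2200 and Q* = 7315.
Since 1387 < 2200, the ceiling is binding.
At P = 1387: Qd = 20515 - 6·1387 = 12193 and Qs = 6·1387 - 5885 = 2437.
Quantity traded falls to 2437. At Q = 2437 the demand price is (20515 - 2437)/6 = 3013 and the supply price is (5885 + 2437)/6 = 1387.
Deadweight loss = ½ · (3013 - 1387) · (7315 - 2437) = ½ · 1626 · 4878 = 3965814.

3965814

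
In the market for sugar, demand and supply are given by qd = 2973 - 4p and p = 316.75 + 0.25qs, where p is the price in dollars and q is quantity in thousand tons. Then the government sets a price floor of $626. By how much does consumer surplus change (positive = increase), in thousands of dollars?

Rearranging supply gives qs = 4p - 1267. Without the control the market clears where 2973 - 4p = 4p - 1267, i.e. p* = 530 and q* = 853.
Since 626 > 530, the floor is binding.
At p = 626: qd = 2973 - 4·626 = 469 and qs = 4·626 - 1267 = 1237.
Consumer surplus without the control is ½ · (743.25 - 530) · 853 = 90951.125.
With the floor, consumers buy 469 units at 626, so CS = ½ · (743.25 - 626) · 469 = 27495.125.
Change in consumer surplus = 27495.125 - 90951.125 = -63456.

-63456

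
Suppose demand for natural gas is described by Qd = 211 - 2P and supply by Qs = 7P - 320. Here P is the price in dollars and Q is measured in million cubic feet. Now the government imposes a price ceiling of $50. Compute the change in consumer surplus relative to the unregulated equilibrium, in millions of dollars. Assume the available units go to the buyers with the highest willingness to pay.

Equilibrium: 211 - 2P = 7P - 320, so 531 = 9P and P* = 59, Q* = 93.
Because the ceiling (50) lies below the market-clearing price, it is binding.
At P = 50: Qd = 211 - 2·50 = 111 and Qs = 7·50 - 320 = 30.
Consumer surplus without the control is ½ · (105.5 - 59) · 93 = 2162.25.
With the ceiling, 30 units are sold at 50 (assume they go to the highest-value buyers). The demand price at Q = 30 is 90.5, so CS = ½ · [(105.5 - 50) + (90.5 - 50)] · 30 = 1440.
Change in consumer surplus = 1440 - 2162.25 = -722.25.

-722.25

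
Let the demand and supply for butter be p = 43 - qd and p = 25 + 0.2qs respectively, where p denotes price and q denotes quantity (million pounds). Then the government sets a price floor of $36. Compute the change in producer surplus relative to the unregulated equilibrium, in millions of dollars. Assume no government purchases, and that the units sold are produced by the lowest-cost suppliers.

49.6

Rearranging demand gives qd = 43 - p; rearranging supply gives qs = 5p - 125. Equilibrium: 43 - p = 5p - 125, so 168 = 6p and p* = 28, q* = 15.
Because the floor (36) lies above the market-clearing price, it is binding.
At p = 36: qd = 43 - 36 = 7 and qs = 5·36 - 125 = 55.
Producer surplus without the control is ½ · (28 - 25) · 15 = 22.5.
With the floor, 7 units are sold at 36. The supply price at q = 7 is 26.4, so PS = ½ · [(36 - 25) + (36 - 26.4)] · 7 = 72.1.
Change in producer surplus = 72.1 - 22.5 = 49.6.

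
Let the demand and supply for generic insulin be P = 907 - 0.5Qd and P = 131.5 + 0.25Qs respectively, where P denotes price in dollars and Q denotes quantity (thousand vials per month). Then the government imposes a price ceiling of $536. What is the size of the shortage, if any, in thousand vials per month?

Rearranging demand gives Qd = 1814 - 2P; rearranging supply gives Qs = 4P - 526. Equilibrium: 1814 - 2P = 4P - 526, so 2340 = 6P and P* = 390, Q* = 1034.
The ceiling of 536 is above the equilibrium price 390, so it is not binding; the market clears at P* = 390, Q* = 1034.
Since the control does not bind, there is no shortage.

0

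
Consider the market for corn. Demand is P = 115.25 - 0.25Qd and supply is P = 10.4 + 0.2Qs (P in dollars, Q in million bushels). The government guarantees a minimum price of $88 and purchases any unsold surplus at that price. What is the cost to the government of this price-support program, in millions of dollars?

24552

Rearranging demand gives Qd = 461 - 4P; rearranging supply gives Qs = 5P - 52. Setting quantity demanded equal to quantity supplied, 461 - 4P = 5P - 52, gives P* = 57 and Q* = 233.
Because the floor (88) lies above the market-clearing price, it is binding.
At P = 88: Qd = 461 - 4·88 = 109 and Qs = 5·88 - 52 = 388.
Surplus = Qs - Qd = 279.
Government expenditure = surplus × support price = 279 × 88 = 24552.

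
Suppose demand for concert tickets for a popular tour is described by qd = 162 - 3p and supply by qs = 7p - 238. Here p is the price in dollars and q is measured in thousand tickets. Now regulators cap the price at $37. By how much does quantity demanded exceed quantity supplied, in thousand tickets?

In a free market, 162 - 3p = 7p - 238 gives the equilibrium p* = 40, q* = 42.
Because the ceiling (37) lies below the market-clearing price, it is binding.
At p = 37: qd = 162 - 3·37 = 51 and qs = 7·37 - 238 = 21.
Shortage = qd - qs = 51 - 21 = 30.

30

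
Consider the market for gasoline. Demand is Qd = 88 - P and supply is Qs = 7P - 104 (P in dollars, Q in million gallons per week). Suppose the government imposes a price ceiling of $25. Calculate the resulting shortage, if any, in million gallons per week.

0

Without the control the market clears where 88 - P = 7P - 104, i.e. P* = 24 and Q* = 64.
The ceiling of 25 is above the equilibrium price 24, so it is not binding; the market clears at P* = 24, Q* = 64.
Since the control does not bind, there is no shortage.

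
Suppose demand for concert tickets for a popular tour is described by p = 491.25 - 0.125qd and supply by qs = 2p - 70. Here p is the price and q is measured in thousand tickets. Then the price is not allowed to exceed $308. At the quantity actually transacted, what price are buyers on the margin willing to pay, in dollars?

423

Rearranging demand gives qd = 3930 - 8p. Setting quantity demanded equal to quantity supplied, 3930 - 8p = 2p - 70, gives p* = 400 and q* = 730.
Because the ceiling (308) lies below the market-clearing price, it is binding.
At p = 308: qd = 3930 - 8·308 = 1466 and qs = 2·308 - 70 = 546.
Only 546 units reach the market. On the demand curve, the marginal buyer's willingness to pay at q = 546 is (3930 - 546)/8 = 423.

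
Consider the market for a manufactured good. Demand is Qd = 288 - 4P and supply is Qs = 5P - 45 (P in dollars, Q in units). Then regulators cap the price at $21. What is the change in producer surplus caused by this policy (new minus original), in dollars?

In a free market, 288 - 4P = 5P - 45 gives the equilibrium P* = 37, Q* = 140.
Since 21 < 37, the ceiling is binding.
At P = 21: Qd = 288 - 4·21 = 204 and Qs = 5·21 - 45 = 60.
Producer surplus without the control is ½ · (37 - 9) · 140 = 1960.
With the ceiling, producers sell 60 units at 21, so PS = ½ · (21 - 9) · 60 = 360.
Change in producer surplus = 360 - 1960 = -1600.

-1600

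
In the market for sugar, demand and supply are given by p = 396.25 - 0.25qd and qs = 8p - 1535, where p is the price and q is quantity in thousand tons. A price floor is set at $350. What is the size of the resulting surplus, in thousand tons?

1080

Rearranging demand gives qd = 1585 - 4p. Setting quantity demanded equal to quantity supplied, 1585 - 4p = 8p - 1535, gives p* = 260 and q* = 545.
Since 350 > 260, the floor is binding.
At p = 350: qd = 1585 - 4·350 = 185 and qs = 8·350 - 1535 = 1265.
Surplus = qs - qd = 1265 - 185 = 1080.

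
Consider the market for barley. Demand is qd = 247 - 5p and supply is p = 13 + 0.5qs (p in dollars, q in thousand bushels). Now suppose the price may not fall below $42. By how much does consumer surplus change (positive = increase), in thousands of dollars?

Rearranging supply gives qs = 2p - 26. Equilibrium: 247 - 5p = 2p - 26, so 273 = 7p and p* = 39, q* = 52.
The floor of 42 is above the equilibrium price 39, so it binds.
At p = 42: qd = 247 - 5·42 = 37 and qs = 2·42 - 26 = 58.
Consumer surplus without the control is ½ · (49.4 - 39) · 52 = 270.4.
With the floor, consumers buy 37 units at 42, so CS = ½ · (49.4 - 42) · 37 = 136.9.
Change in consumer surplus = 136.9 - 270.4 = -133.5.

-133.5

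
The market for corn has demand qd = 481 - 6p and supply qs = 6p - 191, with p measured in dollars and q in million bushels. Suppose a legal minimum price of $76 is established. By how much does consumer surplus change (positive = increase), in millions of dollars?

Equilibrium: 481 - 6p = 6p - 191, so 672 = 12p and p* = 56, q* = 145.
Because the floor (76) lies above the market-clearing price, it is binding.
At p = 76: qd = 481 - 6·76 = 25 and qs = 6·76 - 191 = 265.
Consumer surplus without the control is ½ · (481/6 - 56) · 145 = 21025/12.
With the floor, consumers buy 25 units at 76, so CS = ½ · (481/6 - 76) · 25 = 625/12.
Change in consumer surplus = 625/12 - 21025/12 = -1700.

-1700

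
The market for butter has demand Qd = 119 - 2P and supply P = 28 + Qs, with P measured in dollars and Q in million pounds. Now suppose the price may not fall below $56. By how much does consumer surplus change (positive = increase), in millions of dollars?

-98

Rearranging supply gives Qs = P - 28. Equilibrium: 119 - 2P = P - 28, so 147 = 3P and P* = 49, Q* = 21.
Because the floor (56) lies above the market-clearing price, it is binding.
At P = 56: Qd = 119 - 2·56 = 7 and Qs = 56 - 28 = 28.
Consumer surplus without the control is ½ · (59.5 - 49) · 21 = 110.25.
With the floor, consumers buy 7 units at 56, so CS = ½ · (59.5 - 56) · 7 = 12.25.
Change in consumer surplus = 12.25 - 110.25 = -98.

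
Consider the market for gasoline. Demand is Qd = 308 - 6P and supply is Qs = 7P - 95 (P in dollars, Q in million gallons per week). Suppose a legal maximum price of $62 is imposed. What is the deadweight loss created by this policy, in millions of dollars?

In a free market, 308 - 6P = 7P - 95 gives the equilibrium P* = 31, Q* = 122.
The ceiling of 62 is above the equilibrium price 31, so it is not binding; the market clears at P* = 31, Q* = 122.
Since the control does not bind, no trades are prevented and deadweight loss is zero.

0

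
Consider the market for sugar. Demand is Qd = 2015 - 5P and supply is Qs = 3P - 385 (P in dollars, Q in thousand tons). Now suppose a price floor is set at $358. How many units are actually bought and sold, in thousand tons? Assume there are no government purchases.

Setting quantity demanded equal to quantity supplied, 2015 - 5P = 3P - 385, gives P* = 300 and Q* = 515.
The floor of 358 is above the equilibrium price 300, so it binds.
At P = 358: Qd = 2015 - 5·358 = 225 and Qs = 3·358 - 385 = 689.
The quantity actually transacted is the short side, demand: 225.

225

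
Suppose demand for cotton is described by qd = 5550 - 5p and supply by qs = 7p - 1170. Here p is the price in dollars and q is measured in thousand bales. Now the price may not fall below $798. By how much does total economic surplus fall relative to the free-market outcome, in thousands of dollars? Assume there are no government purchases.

Equilibrium: 5550 - 5p = 7p - 1170, so 6720 = 12p and p* = 560, q* = 2750.
Because the floor (798) lies above the market-clearing price, it is binding.
At p = 798: qd = 5550 - 5·798 = 1560 and qs = 7·798 - 1170 = 4416.
Quantity traded falls to 1560. At q = 1560 the demand price is (5550 - 1560)/5 = 798 and the supply price is (1170 + 1560)/7 = 390.
Deadweight loss = ½ · (798 - 390) · (2750 - 1560) = ½ · 408 · 1190 = 242760.

242760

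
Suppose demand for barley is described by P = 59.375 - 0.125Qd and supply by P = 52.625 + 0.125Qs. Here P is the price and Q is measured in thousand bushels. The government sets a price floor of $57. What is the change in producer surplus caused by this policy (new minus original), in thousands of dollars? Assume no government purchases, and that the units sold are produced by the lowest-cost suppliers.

15

Rearranging demand gives Qd = 475 - 8P; rearranging supply gives Qs = 8P - 421. In a free market, 475 - 8P = 8P - 421 gives the equilibrium P* = 56, Q* = 27.
Because the floor (57) lies above the market-clearing price, it is binding.
At P = 57: Qd = 475 - 8·57 = 19 and Qs = 8·57 - 421 = 35.
Producer surplus without the control is ½ · (56 - 52.625) · 27 = 45.5625.
With the floor, 19 units are sold at 57. The supply price at Q = 19 is 55, so PS = ½ · [(57 - 52.625) + (57 - 55)] · 19 = 60.5625.
Change in producer surplus = 60.5625 - 45.5625 = 15.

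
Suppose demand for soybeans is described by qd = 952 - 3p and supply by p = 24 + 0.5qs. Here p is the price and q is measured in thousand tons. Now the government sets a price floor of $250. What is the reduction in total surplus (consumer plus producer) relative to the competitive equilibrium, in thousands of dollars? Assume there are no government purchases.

9375

Rearranging supply gives qs = 2p - 48. In a free market, 952 - 3p = 2p - 48 gives the equilibrium p* = 200, q* = 352.
The floor of 250 is above the equilibrium price 200, so it binds.
At p = 250: qd = 952 - 3·250 = 202 and qs = 2·250 - 48 = 452.
Quantity traded falls to 202. At q = 202 the demand price is (952 - 202)/3 = 250 and the supply price is (48 + 202)/2 = 125.
Deadweight loss = ½ · (250 - 125) · (352 - 202) = ½ · 125 · 150 = 9375.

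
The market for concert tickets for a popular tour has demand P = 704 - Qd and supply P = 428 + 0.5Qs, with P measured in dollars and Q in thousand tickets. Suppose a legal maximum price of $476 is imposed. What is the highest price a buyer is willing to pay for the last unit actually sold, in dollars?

Rearranging demand gives Qd = 704 - P; rearranging supply gives Qs = 2P - 856. In a free market, 704 - P = 2P - 856 gives the equilibrium P* = 520, Q* = 184.
Since 476 < 520, the ceiling is binding.
At P = 476: Qd = 704 - 476 = 228 and Qs = 2·476 - 856 = 96.
Only 96 units reach the market. On the demand curve, the marginal buyer's willingness to pay at Q = 96 is (704 - 96) = 608.

608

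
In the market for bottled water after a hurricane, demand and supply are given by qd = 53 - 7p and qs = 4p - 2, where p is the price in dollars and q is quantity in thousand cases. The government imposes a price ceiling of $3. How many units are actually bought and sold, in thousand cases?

In a free market, 53 - 7p = 4p - 2 gives the equilibrium p* = 5, q* = 18.
Because the ceiling (3) lies below the market-clearing price, it is binding.
At p = 3: qd = 53 - 7·3 = 32 and qs = 4·3 - 2 = 10.
The quantity actually transacted is the short side, supply: 10.

10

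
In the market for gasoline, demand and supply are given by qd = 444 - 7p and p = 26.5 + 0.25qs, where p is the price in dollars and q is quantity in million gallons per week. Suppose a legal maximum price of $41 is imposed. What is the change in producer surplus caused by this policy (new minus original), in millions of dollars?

-684

Rearranging supply gives qs = 4p - 106. Equilibrium: 444 - 7p = 4p - 106, so 550 = 11p and p* = 50, q* = 94.
Because the ceiling (41) lies below the market-clearing price, it is binding.
At p = 41: qd = 444 - 7·41 = 157 and qs = 4·41 - 106 = 58.
Producer surplus without the control is ½ · (50 - 26.5) · 94 = 1104.5.
With the ceiling, producers sell 58 units at 41, so PS = ½ · (41 - 26.5) · 58 = 420.5.
Change in producer surplus = 420.5 - 1104.5 = -684.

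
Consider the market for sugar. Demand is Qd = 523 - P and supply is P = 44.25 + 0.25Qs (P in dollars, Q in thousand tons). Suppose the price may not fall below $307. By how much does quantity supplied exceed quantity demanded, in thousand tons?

835

Rearranging supply gives Qs = 4P - 177. Equilibrium: 523 - P = 4P - 177, so 700 = 5P and P* = 140, Q* = 383.
The floor of 307 is above the equilibrium price 140, so it binds.
At P = 307: Qd = 523 - 307 = 216 and Qs = 4·307 - 177 = 1051.
Surplus = Qs - Qd = 1051 - 216 = 835.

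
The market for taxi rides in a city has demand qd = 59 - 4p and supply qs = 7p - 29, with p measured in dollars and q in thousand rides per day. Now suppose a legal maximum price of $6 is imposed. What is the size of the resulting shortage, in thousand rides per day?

22

Equilibrium: 59 - 4p = 7p - 29, so 88 = 11p and p* = 8, q* = 27.
The ceiling of 6 is below the equilibrium price 8, so it binds.
At p = 6: qd = 59 - 4·6 = 35 and qs = 7·6 - 29 = 13.
Shortage = qd - qs = 35 - 13 = 22.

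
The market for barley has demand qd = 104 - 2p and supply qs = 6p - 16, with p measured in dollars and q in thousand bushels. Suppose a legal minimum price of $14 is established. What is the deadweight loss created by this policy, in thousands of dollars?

0

Equilibrium: 104 - 2p = 6p - 16, so 120 = 8p and p* = 15, q* = 74.
Since 14 is below p* = 15, the floor does not bind and the free-market outcome prevails.
Since the control does not bind, no trades are prevented and deadweight loss is zero.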